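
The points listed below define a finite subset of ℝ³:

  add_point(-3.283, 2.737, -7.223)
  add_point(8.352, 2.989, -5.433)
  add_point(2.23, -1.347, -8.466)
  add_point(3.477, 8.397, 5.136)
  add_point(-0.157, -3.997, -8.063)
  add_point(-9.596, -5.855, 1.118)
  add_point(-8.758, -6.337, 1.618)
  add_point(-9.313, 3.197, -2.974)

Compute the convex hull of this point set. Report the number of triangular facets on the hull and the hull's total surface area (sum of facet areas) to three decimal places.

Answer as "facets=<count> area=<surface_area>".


facets=12 area=545.914

Extreme-point indices: [0, 1, 2, 3, 4, 5, 6, 7] — 8 of 8 on the boundary.

Facet areas (half cross-product norm):
  f1: (p7, p3, p5) → 79.0825
  f2: (p6, p3, p5) → 10.3082
  f3: (p6, p3, p1) → 121.6349
  f4: (p0, p2, p1) → 27.5354
  f5: (p0, p3, p1) → 73.3289
  f6: (p0, p7, p3) → 55.6421
  f7: (p4, p2, p1) → 7.4911
  f8: (p4, p6, p1) → 67.2358
  f9: (p4, p6, p5) → 7.1344
  f10: (p4, p0, p2) → 12.4325
  f11: (p4, p7, p5) → 59.6016
  f12: (p4, p0, p7) → 24.4867
Σ area = 545.914

Check V−E+F: 8 − 18 + 12 = 2.


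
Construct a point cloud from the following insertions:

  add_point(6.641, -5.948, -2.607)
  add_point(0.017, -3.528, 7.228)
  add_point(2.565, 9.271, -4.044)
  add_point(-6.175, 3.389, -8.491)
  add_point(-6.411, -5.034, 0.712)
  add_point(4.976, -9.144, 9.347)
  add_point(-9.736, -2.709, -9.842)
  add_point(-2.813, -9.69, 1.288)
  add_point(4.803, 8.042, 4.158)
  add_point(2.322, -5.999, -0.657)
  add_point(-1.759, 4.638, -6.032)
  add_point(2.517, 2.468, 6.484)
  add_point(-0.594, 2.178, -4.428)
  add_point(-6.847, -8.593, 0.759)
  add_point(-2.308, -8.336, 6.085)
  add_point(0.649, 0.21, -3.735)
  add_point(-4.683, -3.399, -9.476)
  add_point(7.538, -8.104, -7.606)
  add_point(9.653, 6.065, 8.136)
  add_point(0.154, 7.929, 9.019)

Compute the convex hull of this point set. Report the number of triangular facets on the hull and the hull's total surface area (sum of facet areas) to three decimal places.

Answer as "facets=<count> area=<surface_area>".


facets=22 area=1177.945

Extreme-point indices: [2, 3, 4, 5, 6, 7, 8, 13, 14, 16, 17, 18, 19] — 13 of 20 on the boundary.

Facet areas (half cross-product norm):
  f1: (p17, p5, p18) → 134.9073
  f2: (p17, p2, p18) → 130.9666
  f3: (p19, p5, p18) → 77.0829
  f4: (p16, p17, p6) → 8.0673
  f5: (p13, p17, p6) → 100.6900
  f6: (p3, p19, p6) → 58.1520
  f7: (p3, p19, p2) → 74.9344
  f8: (p3, p16, p6) → 16.9369
  f9: (p3, p17, p2) → 98.4974
  f10: (p3, p16, p17) → 39.6435
  f11: (p8, p2, p18) → 16.4623
  f12: (p8, p19, p18) → 22.0716
  f13: (p8, p19, p2) → 24.8146
  f14: (p4, p19, p6) → 85.9036
  f15: (p4, p13, p6) → 19.9398
  f16: (p4, p13, p19) → 17.6044
  f17: (p14, p19, p5) → 66.6363
  f18: (p14, p13, p19) → 56.4173
  f19: (p7, p17, p5) → 76.9277
  f20: (p7, p13, p17) → 22.9393
  f21: (p7, p14, p5) → 17.9077
  f22: (p7, p14, p13) → 10.4419
Σ area = 1177.945

Euler characteristic 13−33+22 = 2 ✓


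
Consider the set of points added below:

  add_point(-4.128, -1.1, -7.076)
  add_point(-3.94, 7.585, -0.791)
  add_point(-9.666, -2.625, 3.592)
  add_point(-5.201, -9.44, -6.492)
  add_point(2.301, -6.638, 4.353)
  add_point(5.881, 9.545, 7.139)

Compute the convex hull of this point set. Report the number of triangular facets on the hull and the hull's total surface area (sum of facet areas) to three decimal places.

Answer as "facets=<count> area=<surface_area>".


Hull vertices (6/6): indices [0, 1, 2, 3, 4, 5].

Facet areas (half cross-product norm):
  f1: (p0, p3, p2) → 49.5237
  f2: (p4, p5, p2) → 105.7890
  f3: (p4, p3, p2) → 73.3622
  f4: (p4, p0, p5) → 118.3491
  f5: (p4, p0, p3) → 55.4152
  f6: (p1, p5, p2) → 77.0940
  f7: (p1, p0, p2) → 59.3575
  f8: (p1, p0, p5) → 59.2432
Σ area = 598.134

Euler characteristic 6−12+8 = 2 ✓

facets=8 area=598.134


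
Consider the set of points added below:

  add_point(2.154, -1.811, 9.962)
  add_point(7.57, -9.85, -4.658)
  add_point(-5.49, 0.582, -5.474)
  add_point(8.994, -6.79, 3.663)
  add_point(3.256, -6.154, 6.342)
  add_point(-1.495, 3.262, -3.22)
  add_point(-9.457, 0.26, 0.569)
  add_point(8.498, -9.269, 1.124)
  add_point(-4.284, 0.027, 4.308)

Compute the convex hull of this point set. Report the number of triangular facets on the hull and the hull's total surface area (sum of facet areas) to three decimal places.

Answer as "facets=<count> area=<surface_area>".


9 of the 9 inputs are extreme points: [0, 1, 2, 3, 4, 5, 6, 7, 8].

Facet areas (half cross-product norm):
  f1: (p1, p5, p3) → 69.1371
  f2: (p0, p5, p3) → 75.1658
  f3: (p2, p5, p6) → 19.1583
  f4: (p2, p1, p6) → 56.5010
  f5: (p2, p1, p5) → 42.5002
  f6: (p8, p5, p6) → 26.6768
  f7: (p8, p0, p6) → 5.5177
  f8: (p8, p0, p5) → 34.7111
  f9: (p4, p0, p3) → 15.7416
  f10: (p4, p1, p6) → 94.8142
  f11: (p4, p0, p6) → 42.9937
  f12: (p7, p1, p3) → 6.5125
  f13: (p7, p4, p3) → 11.0613
  f14: (p7, p4, p1) → 19.3342
Σ area = 519.826

Euler: V−E+F = 9−21+14 = 2.

facets=14 area=519.826


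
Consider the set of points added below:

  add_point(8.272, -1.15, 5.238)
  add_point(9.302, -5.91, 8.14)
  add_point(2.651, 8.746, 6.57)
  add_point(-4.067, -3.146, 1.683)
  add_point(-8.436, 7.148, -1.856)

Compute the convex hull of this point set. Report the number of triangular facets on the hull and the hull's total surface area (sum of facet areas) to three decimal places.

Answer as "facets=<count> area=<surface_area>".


facets=6 area=384.906

5 of the 5 inputs are extreme points: [0, 1, 2, 3, 4].

Triangle areas on the boundary:
  f1: (p0, p2, p4) → 78.3456
  f2: (p0, p2, p1) → 21.3082
  f3: (p3, p2, p4) → 76.1745
  f4: (p3, p2, p1) → 100.1999
  f5: (p3, p0, p4) → 72.6681
  f6: (p3, p0, p1) → 36.2101
Σ area = 384.906

Check V−E+F: 5 − 9 + 6 = 2.


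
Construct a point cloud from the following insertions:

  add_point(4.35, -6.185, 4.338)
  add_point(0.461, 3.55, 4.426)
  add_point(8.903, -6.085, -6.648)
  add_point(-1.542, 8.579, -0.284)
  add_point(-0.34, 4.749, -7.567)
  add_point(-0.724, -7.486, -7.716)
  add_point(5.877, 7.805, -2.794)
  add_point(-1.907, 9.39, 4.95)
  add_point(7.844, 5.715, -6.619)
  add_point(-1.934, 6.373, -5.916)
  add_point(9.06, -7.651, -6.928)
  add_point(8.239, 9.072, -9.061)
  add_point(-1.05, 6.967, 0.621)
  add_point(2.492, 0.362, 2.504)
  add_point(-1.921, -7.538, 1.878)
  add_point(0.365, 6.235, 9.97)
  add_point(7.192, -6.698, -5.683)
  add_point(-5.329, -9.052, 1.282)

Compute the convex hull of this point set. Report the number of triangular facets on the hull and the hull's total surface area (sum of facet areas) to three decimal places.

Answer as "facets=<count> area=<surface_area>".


Extreme-point indices: [0, 2, 3, 4, 5, 6, 7, 8, 9, 10, 11, 15, 17] — 13 of 18 on the boundary.

Per-facet area ½‖(b−a)×(c−a)‖:
  f1: (p0, p10, p17) → 64.7642
  f2: (p5, p10, p17) → 46.5327
  f3: (p5, p11, p10) → 82.6134
  f4: (p15, p7, p17) → 58.5292
  f5: (p15, p0, p17) → 74.5852
  f6: (p15, p11, p7) → 49.8169
  f7: (p2, p11, p10) → 4.0767
  f8: (p2, p0, p10) → 9.3302
  f9: (p9, p7, p17) → 96.5862
  f10: (p9, p5, p17) → 71.7411
  f11: (p8, p15, p0) → 111.8876
  f12: (p8, p2, p11) → 15.0839
  f13: (p8, p2, p0) → 70.4202
  f14: (p3, p11, p7) → 24.8139
  f15: (p3, p9, p7) → 4.0876
  f16: (p3, p9, p11) → 33.0636
  f17: (p4, p5, p11) → 52.5196
  f18: (p4, p9, p11) → 12.8831
  f19: (p4, p9, p5) → 14.1787
  f20: (p6, p15, p11) → 4.1878
  f21: (p6, p8, p11) → 9.8492
  f22: (p6, p8, p15) → 18.0118
Σ area = 929.563

Euler characteristic 13−33+22 = 2 ✓

facets=22 area=929.563


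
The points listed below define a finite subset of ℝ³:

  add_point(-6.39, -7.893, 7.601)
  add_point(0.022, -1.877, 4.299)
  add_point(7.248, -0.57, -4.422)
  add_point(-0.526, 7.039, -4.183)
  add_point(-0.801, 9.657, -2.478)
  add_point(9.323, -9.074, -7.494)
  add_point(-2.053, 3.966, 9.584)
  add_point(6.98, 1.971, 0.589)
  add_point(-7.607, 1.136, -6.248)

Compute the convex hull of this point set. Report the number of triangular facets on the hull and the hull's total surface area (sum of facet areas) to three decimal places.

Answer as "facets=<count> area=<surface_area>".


8 of the 9 inputs are extreme points: [0, 2, 3, 4, 5, 6, 7, 8].

Per-facet area ½‖(b−a)×(c−a)‖:
  f1: (p6, p4, p8) → 77.0693
  f2: (p0, p5, p8) → 157.0909
  f3: (p0, p6, p8) → 99.2099
  f4: (p3, p5, p8) → 89.1211
  f5: (p3, p4, p8) → 12.1241
  f6: (p7, p6, p4) → 67.2924
  f7: (p7, p0, p5) → 124.7696
  f8: (p7, p0, p6) → 82.4539
  f9: (p2, p7, p5) → 18.1122
  f10: (p2, p7, p4) → 31.7929
  f11: (p2, p3, p5) → 29.7264
  f12: (p2, p3, p4) → 12.8436
Σ area = 801.606

Euler characteristic 8−18+12 = 2 ✓

facets=12 area=801.606


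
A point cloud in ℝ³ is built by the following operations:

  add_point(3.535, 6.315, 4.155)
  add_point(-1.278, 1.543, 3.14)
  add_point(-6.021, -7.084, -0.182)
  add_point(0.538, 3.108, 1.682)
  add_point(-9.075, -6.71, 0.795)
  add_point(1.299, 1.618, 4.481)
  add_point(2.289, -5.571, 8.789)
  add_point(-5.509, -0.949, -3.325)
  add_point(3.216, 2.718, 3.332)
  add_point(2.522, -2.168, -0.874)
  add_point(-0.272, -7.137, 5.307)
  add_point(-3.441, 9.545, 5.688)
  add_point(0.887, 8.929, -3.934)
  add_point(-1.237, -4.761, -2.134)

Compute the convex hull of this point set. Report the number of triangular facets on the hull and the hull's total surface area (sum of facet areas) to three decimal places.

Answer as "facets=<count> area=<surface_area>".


Hull vertices (11/14): indices [0, 2, 4, 6, 7, 8, 9, 10, 11, 12, 13].

Area of each hull facet:
  f1: (p11, p6, p4) → 108.8255
  f2: (p11, p6, p0) → 48.9527
  f3: (p10, p6, p4) → 12.8377
  f4: (p10, p9, p6) → 19.0457
  f5: (p8, p6, p0) → 13.2889
  f6: (p8, p9, p0) → 5.5870
  f7: (p8, p9, p6) → 31.0084
  f8: (p12, p11, p0) → 34.1346
  f9: (p12, p9, p0) → 42.8436
  f10: (p2, p10, p4) → 11.2833
  f11: (p13, p12, p9) → 25.8902
  f12: (p13, p10, p9) → 18.3256
  f13: (p13, p2, p10) → 20.9165
  f14: (p7, p13, p12) → 34.0094
  f15: (p7, p11, p4) → 53.2898
  f16: (p7, p12, p11) → 60.7358
  f17: (p7, p2, p4) → 11.0955
  f18: (p7, p13, p2) → 15.9051
Σ area = 567.975

Euler: V−E+F = 11−27+18 = 2.

facets=18 area=567.975


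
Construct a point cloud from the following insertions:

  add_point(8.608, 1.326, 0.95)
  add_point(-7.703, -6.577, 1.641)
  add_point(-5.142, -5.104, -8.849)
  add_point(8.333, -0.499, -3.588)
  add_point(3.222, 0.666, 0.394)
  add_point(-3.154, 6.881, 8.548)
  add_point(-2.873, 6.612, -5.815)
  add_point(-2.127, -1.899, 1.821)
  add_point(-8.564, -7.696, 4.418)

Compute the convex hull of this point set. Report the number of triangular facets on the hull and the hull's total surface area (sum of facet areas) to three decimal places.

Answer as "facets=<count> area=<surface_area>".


facets=8 area=673.586

Points on the hull: [0, 2, 3, 5, 6, 8] (6 of 9).

Per-facet area ½‖(b−a)×(c−a)‖:
  f1: (p5, p0, p8) → 118.7006
  f2: (p6, p5, p8) → 111.3800
  f3: (p6, p2, p8) → 85.8435
  f4: (p6, p5, p0) → 92.0184
  f5: (p3, p0, p8) → 48.1908
  f6: (p3, p2, p8) → 105.6799
  f7: (p3, p6, p0) → 32.9633
  f8: (p3, p6, p2) → 78.8097
Σ area = 673.586

Euler characteristic 6−12+8 = 2 ✓


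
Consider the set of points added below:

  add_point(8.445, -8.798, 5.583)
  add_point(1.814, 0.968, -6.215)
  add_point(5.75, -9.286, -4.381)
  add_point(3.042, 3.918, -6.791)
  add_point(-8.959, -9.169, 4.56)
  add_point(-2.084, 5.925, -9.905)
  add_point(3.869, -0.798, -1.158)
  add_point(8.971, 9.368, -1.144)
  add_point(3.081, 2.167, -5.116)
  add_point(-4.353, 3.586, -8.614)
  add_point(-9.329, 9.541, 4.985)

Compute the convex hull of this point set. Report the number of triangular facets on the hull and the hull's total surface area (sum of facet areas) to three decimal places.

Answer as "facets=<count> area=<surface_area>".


facets=12 area=1097.565

Points on the hull: [0, 2, 3, 4, 5, 7, 9, 10] (8 of 11).

Area of each hull facet:
  f1: (p5, p7, p10) → 118.9745
  f2: (p0, p7, p10) → 185.4748
  f3: (p0, p2, p7) → 96.0212
  f4: (p9, p5, p10) → 26.4075
  f5: (p9, p5, p2) → 28.9389
  f6: (p3, p2, p7) → 63.9321
  f7: (p3, p5, p7) → 24.9900
  f8: (p3, p5, p2) → 36.0782
  f9: (p4, p0, p10) → 163.2057
  f10: (p4, p0, p2) → 85.4254
  f11: (p4, p9, p10) → 133.9102
  f12: (p4, p9, p2) → 134.2068
Σ area = 1097.565

Euler characteristic 8−18+12 = 2 ✓


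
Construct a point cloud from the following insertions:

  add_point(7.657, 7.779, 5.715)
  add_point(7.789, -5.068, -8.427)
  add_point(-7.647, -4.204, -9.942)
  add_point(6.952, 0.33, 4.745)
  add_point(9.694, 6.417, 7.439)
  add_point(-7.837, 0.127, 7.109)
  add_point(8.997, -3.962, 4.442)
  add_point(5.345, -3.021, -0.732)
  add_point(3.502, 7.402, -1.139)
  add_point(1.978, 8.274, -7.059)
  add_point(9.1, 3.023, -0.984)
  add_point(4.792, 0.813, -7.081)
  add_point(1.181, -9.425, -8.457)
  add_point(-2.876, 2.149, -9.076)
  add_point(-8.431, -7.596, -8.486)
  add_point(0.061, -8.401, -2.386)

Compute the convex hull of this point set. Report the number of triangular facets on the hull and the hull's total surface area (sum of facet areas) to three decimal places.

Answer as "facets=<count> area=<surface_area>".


facets=20 area=1046.190

Extreme-point indices: [0, 1, 2, 4, 5, 6, 9, 10, 12, 13, 14, 15] — 12 of 16 on the boundary.

Triangle areas on the boundary:
  f1: (p13, p5, p9) → 68.7753
  f2: (p10, p9, p4) → 45.0798
  f3: (p6, p5, p4) → 92.8783
  f4: (p6, p10, p4) → 38.7260
  f5: (p0, p9, p4) → 12.0664
  f6: (p0, p5, p4) → 24.2228
  f7: (p0, p5, p9) → 116.6218
  f8: (p1, p13, p9) → 51.8449
  f9: (p1, p10, p9) → 59.1099
  f10: (p1, p6, p12) → 50.9158
  f11: (p1, p6, p10) → 48.2869
  f12: (p2, p5, p14) → 32.7949
  f13: (p2, p13, p5) → 67.1915
  f14: (p2, p12, p14) → 18.4503
  f15: (p2, p1, p12) → 36.9419
  f16: (p2, p1, p13) → 51.4478
  f17: (p15, p6, p12) → 33.2756
  f18: (p15, p6, p5) → 89.2987
  f19: (p15, p12, p14) → 29.9739
  f20: (p15, p5, p14) → 78.2877
Σ area = 1046.190

Euler characteristic 12−30+20 = 2 ✓


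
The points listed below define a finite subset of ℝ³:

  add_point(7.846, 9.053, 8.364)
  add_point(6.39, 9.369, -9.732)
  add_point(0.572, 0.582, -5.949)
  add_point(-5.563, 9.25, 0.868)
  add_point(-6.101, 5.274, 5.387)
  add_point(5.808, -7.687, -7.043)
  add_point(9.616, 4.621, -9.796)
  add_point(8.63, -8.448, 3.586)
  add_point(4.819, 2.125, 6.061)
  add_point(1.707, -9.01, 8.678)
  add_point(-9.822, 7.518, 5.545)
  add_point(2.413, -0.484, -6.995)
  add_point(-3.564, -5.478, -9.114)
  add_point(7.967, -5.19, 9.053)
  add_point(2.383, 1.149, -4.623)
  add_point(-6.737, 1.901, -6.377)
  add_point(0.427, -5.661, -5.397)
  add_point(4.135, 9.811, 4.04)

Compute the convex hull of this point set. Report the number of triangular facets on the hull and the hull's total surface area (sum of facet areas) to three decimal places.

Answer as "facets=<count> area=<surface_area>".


facets=20 area=1328.075

Hull vertices (12/18): indices [0, 1, 3, 5, 6, 7, 9, 10, 12, 13, 15, 17].

Triangle areas on the boundary:
  f1: (p12, p9, p10) → 171.6215
  f2: (p1, p12, p6) → 47.6235
  f3: (p0, p9, p10) → 157.3904
  f4: (p0, p17, p10) → 34.6006
  f5: (p0, p1, p6) → 52.0559
  f6: (p0, p1, p17) → 31.0495
  f7: (p5, p12, p6) → 64.8627
  f8: (p5, p12, p9) → 80.2602
  f9: (p3, p17, p10) → 30.5729
  f10: (p3, p1, p17) → 70.4826
  f11: (p7, p5, p9) → 44.1229
  f12: (p7, p0, p6) → 148.9851
  f13: (p7, p5, p6) → 71.2639
  f14: (p15, p1, p12) → 65.6062
  f15: (p15, p3, p1) → 76.9819
  f16: (p15, p12, p10) → 39.2379
  f17: (p15, p3, p10) → 33.0873
  f18: (p13, p0, p9) → 45.0393
  f19: (p13, p7, p9) → 22.9162
  f20: (p13, p7, p0) → 40.3142
Σ area = 1328.075

Euler characteristic 12−30+20 = 2 ✓


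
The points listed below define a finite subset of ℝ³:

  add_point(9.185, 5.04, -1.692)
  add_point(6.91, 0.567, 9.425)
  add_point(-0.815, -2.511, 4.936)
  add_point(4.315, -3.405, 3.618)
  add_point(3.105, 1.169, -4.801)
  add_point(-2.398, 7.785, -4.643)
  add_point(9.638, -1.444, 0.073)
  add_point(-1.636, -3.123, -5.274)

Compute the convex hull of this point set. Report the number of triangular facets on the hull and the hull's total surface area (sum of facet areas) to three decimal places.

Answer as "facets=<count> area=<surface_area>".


facets=12 area=448.795

Extreme-point indices: [0, 1, 2, 3, 4, 5, 6, 7] — 8 of 8 on the boundary.

Area of each hull facet:
  f1: (p2, p7, p5) → 55.8462
  f2: (p2, p1, p5) → 65.8223
  f3: (p0, p1, p5) → 74.2051
  f4: (p0, p1, p6) → 33.4794
  f5: (p3, p1, p6) → 25.0758
  f6: (p3, p2, p1) → 20.1124
  f7: (p3, p7, p6) → 35.7984
  f8: (p3, p2, p7) → 27.1208
  f9: (p4, p7, p6) → 25.1295
  f10: (p4, p0, p6) → 25.0545
  f11: (p4, p7, p5) → 27.5710
  f12: (p4, p0, p5) → 33.5799
Σ area = 448.795

Euler: V−E+F = 8−18+12 = 2.


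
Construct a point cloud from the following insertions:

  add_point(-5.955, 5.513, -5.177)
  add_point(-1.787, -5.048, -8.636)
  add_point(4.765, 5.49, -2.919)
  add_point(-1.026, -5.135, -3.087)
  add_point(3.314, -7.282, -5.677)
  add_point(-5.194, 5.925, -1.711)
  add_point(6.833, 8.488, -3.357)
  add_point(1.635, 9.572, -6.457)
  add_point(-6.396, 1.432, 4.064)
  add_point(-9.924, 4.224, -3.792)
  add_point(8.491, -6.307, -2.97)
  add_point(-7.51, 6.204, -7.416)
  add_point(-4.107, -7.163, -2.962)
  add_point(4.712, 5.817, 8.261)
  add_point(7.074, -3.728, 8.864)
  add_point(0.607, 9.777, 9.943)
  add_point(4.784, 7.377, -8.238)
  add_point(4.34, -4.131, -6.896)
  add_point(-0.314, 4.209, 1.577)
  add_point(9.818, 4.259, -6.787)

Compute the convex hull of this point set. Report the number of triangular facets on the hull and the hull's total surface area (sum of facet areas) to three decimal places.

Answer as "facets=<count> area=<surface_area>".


facets=26 area=1091.921

Hull vertices (15/20): indices [1, 4, 6, 7, 8, 9, 10, 11, 12, 13, 14, 15, 16, 17, 19].

Per-facet area ½‖(b−a)×(c−a)‖:
  f1: (p1, p12, p9) → 40.8355
  f2: (p1, p12, p4) → 19.8651
  f3: (p8, p15, p9) → 50.7311
  f4: (p8, p12, p9) → 49.9881
  f5: (p11, p1, p9) → 30.2658
  f6: (p11, p15, p9) → 42.9570
  f7: (p17, p1, p19) → 24.6986
  f8: (p17, p1, p4) → 10.7992
  f9: (p17, p10, p19) → 30.5337
  f10: (p17, p10, p4) → 10.1428
  f11: (p13, p6, p19) → 33.3027
  f12: (p13, p6, p15) → 34.9004
  f13: (p16, p1, p19) → 42.7872
  f14: (p16, p11, p1) → 72.9009
  f15: (p16, p6, p19) → 14.9441
  f16: (p14, p8, p12) → 83.6262
  f17: (p14, p8, p15) → 85.2893
  f18: (p14, p13, p15) → 17.8288
  f19: (p14, p12, p4) → 60.6914
  f20: (p14, p10, p4) → 33.4511
  f21: (p14, p10, p19) → 68.2596
  f22: (p14, p13, p19) → 78.1394
  f23: (p7, p16, p6) → 11.2025
  f24: (p7, p16, p11) → 18.2286
  f25: (p7, p6, p15) → 45.1653
  f26: (p7, p11, p15) → 80.3863
Σ area = 1091.921

Check V−E+F: 15 − 39 + 26 = 2.


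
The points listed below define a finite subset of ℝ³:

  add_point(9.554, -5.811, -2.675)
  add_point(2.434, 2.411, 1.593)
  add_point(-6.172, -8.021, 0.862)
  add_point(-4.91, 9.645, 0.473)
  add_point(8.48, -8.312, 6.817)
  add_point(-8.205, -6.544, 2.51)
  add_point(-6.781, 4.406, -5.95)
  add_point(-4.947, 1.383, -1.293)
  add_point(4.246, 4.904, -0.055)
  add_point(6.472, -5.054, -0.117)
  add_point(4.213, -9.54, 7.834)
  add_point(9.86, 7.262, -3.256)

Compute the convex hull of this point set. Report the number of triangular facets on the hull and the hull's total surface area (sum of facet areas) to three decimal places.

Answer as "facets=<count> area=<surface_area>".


Points on the hull: [0, 2, 3, 4, 5, 6, 10, 11] (8 of 12).

Triangle areas on the boundary:
  f1: (p10, p3, p5) → 114.8159
  f2: (p6, p3, p5) → 59.0317
  f3: (p6, p3, p11) → 65.3601
  f4: (p0, p6, p11) → 110.0200
  f5: (p4, p0, p11) → 61.6867
  f6: (p4, p0, p10) → 20.7586
  f7: (p4, p3, p11) → 143.0068
  f8: (p4, p10, p3) → 51.0546
  f9: (p2, p6, p5) → 20.8985
  f10: (p2, p0, p6) → 113.4645
  f11: (p2, p10, p5) → 17.9786
  f12: (p2, p0, p10) → 77.0061
Σ area = 855.082

Euler characteristic 8−18+12 = 2 ✓

facets=12 area=855.082


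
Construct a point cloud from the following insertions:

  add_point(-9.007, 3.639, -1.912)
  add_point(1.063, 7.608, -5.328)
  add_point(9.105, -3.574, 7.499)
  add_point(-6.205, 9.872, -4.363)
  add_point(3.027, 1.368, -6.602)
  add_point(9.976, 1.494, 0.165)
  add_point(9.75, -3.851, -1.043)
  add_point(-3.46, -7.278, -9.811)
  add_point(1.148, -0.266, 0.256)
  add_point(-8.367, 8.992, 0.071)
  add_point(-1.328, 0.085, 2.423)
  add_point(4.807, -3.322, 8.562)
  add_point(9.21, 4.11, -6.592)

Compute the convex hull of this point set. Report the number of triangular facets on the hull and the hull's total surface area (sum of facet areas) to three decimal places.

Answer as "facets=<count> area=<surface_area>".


facets=16 area=841.399

Points on the hull: [0, 1, 2, 3, 5, 6, 7, 9, 11, 12] (10 of 13).

Triangle areas on the boundary:
  f1: (p11, p7, p0) → 131.5498
  f2: (p6, p12, p5) → 19.7797
  f3: (p6, p12, p7) → 77.5283
  f4: (p9, p11, p0) → 53.5182
  f5: (p2, p11, p7) → 44.9038
  f6: (p2, p6, p7) → 60.8198
  f7: (p2, p6, p5) → 22.7694
  f8: (p2, p9, p5) → 88.0204
  f9: (p2, p9, p11) → 36.2034
  f10: (p1, p12, p5) → 32.4463
  f11: (p1, p9, p5) → 58.4962
  f12: (p1, p12, p7) → 71.7458
  f13: (p3, p1, p7) → 62.0663
  f14: (p3, p1, p9) → 16.9885
  f15: (p3, p7, p0) → 50.2345
  f16: (p3, p9, p0) → 14.3285
Σ area = 841.399

Euler: V−E+F = 10−24+16 = 2.


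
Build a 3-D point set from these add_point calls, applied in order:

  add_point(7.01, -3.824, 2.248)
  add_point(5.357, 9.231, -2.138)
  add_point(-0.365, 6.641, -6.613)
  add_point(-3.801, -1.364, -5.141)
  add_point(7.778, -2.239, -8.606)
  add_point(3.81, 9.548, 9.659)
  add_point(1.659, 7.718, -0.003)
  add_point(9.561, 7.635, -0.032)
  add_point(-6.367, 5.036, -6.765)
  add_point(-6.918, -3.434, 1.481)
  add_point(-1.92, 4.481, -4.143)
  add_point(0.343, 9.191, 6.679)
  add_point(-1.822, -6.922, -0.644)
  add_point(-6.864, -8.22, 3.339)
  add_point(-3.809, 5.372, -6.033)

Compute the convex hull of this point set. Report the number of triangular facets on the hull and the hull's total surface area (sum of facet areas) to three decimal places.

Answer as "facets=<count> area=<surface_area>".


Hull vertices (12/15): indices [0, 1, 2, 3, 4, 5, 7, 8, 9, 11, 12, 13].

Area of each hull facet:
  f1: (p8, p13, p9) → 11.9870
  f2: (p0, p5, p13) → 113.9379
  f3: (p0, p4, p7) → 61.8039
  f4: (p0, p5, p7) → 67.9418
  f5: (p2, p8, p4) → 33.8462
  f6: (p11, p8, p9) → 84.9331
  f7: (p11, p13, p9) → 30.6849
  f8: (p11, p5, p13) → 38.7540
  f9: (p3, p8, p4) → 40.2733
  f10: (p3, p8, p13) → 31.4607
  f11: (p1, p4, p7) → 32.3994
  f12: (p1, p2, p4) → 46.5145
  f13: (p1, p5, p7) → 28.1725
  f14: (p1, p11, p5) → 22.8286
  f15: (p1, p2, p8) → 13.8021
  f16: (p1, p11, p8) → 66.7547
  f17: (p12, p3, p4) → 44.5316
  f18: (p12, p3, p13) → 23.1045
  f19: (p12, p0, p4) → 52.9513
  f20: (p12, p0, p13) → 26.2310
Σ area = 872.913

Check V−E+F: 12 − 30 + 20 = 2.

facets=20 area=872.913


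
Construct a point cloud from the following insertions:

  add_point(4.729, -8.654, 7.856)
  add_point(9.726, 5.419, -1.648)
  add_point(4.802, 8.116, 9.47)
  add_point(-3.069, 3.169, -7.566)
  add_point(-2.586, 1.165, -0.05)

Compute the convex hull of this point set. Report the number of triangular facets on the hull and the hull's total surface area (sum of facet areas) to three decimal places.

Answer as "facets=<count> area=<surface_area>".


facets=6 area=494.105

Hull vertices (5/5): indices [0, 1, 2, 3, 4].

Area of each hull facet:
  f1: (p0, p1, p3) → 124.8099
  f2: (p2, p1, p3) → 88.7925
  f3: (p2, p0, p1) → 100.1086
  f4: (p4, p0, p3) → 38.9701
  f5: (p4, p2, p3) → 44.7509
  f6: (p4, p2, p0) → 96.6733
Σ area = 494.105

Euler characteristic 5−9+6 = 2 ✓


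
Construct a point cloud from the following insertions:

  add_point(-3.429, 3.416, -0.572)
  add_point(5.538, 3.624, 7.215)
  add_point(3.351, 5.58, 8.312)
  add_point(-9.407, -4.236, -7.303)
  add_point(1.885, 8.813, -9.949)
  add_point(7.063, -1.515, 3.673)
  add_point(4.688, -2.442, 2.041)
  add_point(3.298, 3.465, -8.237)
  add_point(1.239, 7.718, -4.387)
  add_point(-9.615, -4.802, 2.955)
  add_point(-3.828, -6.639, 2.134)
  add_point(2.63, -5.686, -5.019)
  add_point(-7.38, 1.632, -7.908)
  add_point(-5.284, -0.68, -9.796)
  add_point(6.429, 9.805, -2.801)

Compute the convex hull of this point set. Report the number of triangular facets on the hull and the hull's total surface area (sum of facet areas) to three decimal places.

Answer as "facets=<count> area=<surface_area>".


Points on the hull: [0, 1, 2, 3, 4, 5, 7, 8, 9, 10, 11, 12, 13, 14] (14 of 15).

Triangle areas on the boundary:
  f1: (p1, p14, p5) → 37.8334
  f2: (p1, p2, p14) → 18.4819
  f3: (p0, p2, p9) → 60.2398
  f4: (p10, p1, p5) → 38.2355
  f5: (p10, p2, p9) → 46.8380
  f6: (p10, p1, p2) → 23.0267
  f7: (p11, p10, p5) → 49.2065
  f8: (p12, p0, p9) → 45.8546
  f9: (p3, p10, p9) → 31.1846
  f10: (p3, p12, p9) → 31.6597
  f11: (p3, p12, p13) → 10.6155
  f12: (p3, p11, p13) → 31.4417
  f13: (p3, p11, p10) → 51.6530
  f14: (p4, p12, p13) → 21.4410
  f15: (p7, p11, p13) → 42.7892
  f16: (p7, p4, p13) → 27.7155
  f17: (p7, p4, p14) → 23.7703
  f18: (p7, p14, p5) → 55.5948
  f19: (p7, p11, p5) → 51.1671
  f20: (p8, p12, p0) → 31.5408
  f21: (p8, p4, p12) → 31.5176
  f22: (p8, p0, p2) → 42.0047
  f23: (p8, p2, p14) → 35.5230
  f24: (p8, p4, p14) → 16.5103
Σ area = 855.845

Check V−E+F: 14 − 36 + 24 = 2.

facets=24 area=855.845


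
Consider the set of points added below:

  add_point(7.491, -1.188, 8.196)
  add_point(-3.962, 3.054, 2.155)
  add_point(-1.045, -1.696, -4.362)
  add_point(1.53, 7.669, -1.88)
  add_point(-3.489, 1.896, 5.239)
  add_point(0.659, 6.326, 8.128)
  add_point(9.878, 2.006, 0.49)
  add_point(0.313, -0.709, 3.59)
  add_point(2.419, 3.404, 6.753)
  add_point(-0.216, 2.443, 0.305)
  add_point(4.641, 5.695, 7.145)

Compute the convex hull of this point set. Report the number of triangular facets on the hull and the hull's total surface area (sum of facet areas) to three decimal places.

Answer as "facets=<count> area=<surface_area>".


facets=14 area=397.608

9 of the 11 inputs are extreme points: [0, 1, 2, 3, 4, 5, 6, 7, 10].

Facet areas (half cross-product norm):
  f1: (p2, p3, p1) → 33.7859
  f2: (p2, p3, p6) → 50.3299
  f3: (p5, p3, p1) → 32.8646
  f4: (p10, p3, p6) → 41.1602
  f5: (p10, p5, p3) → 20.0857
  f6: (p0, p10, p5) → 13.7828
  f7: (p0, p2, p6) → 54.2811
  f8: (p0, p10, p6) → 30.4926
  f9: (p4, p2, p1) → 12.6473
  f10: (p4, p5, p1) → 10.8098
  f11: (p4, p0, p5) → 34.0479
  f12: (p7, p0, p2) → 26.0421
  f13: (p7, p4, p2) → 19.1831
  f14: (p7, p4, p0) → 18.0951
Σ area = 397.608

Euler: V−E+F = 9−21+14 = 2.


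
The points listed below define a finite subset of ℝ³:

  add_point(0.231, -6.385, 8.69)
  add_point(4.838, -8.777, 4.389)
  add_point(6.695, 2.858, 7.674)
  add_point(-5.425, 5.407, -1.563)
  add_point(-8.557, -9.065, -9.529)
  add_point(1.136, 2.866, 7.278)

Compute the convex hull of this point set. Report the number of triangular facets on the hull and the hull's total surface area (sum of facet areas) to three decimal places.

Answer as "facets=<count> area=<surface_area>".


facets=8 area=575.895

Hull vertices (6/6): indices [0, 1, 2, 3, 4, 5].

Triangle areas on the boundary:
  f1: (p3, p2, p4) → 124.4113
  f2: (p0, p3, p4) → 135.0879
  f3: (p1, p2, p4) → 112.2168
  f4: (p1, p0, p4) → 65.1144
  f5: (p1, p0, p2) → 37.6937
  f6: (p5, p3, p2) → 24.3194
  f7: (p5, p0, p2) → 26.1061
  f8: (p5, p0, p3) → 50.9455
Σ area = 575.895

Euler characteristic 6−12+8 = 2 ✓


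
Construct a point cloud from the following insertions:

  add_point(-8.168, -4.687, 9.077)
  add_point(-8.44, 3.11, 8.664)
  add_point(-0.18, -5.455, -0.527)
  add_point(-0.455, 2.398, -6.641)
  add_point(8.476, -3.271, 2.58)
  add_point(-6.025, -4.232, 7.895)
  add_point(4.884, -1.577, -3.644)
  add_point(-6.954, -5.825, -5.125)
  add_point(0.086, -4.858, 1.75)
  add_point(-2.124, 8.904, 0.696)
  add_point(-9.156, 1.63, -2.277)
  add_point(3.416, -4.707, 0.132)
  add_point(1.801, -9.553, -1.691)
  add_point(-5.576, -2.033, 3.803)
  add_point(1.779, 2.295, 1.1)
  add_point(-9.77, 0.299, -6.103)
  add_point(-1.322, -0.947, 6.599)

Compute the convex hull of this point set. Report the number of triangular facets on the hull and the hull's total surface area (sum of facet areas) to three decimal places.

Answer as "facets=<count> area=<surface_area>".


Extreme-point indices: [0, 1, 3, 4, 6, 7, 9, 10, 12, 15, 16] — 11 of 17 on the boundary.

Facet areas (half cross-product norm):
  f1: (p12, p0, p4) → 78.0078
  f2: (p3, p9, p15) → 47.4760
  f3: (p1, p0, p15) → 58.4412
  f4: (p1, p9, p4) → 94.6417
  f5: (p7, p0, p15) → 48.6643
  f6: (p7, p12, p0) → 70.3135
  f7: (p7, p3, p15) → 31.9291
  f8: (p7, p3, p12) → 52.5243
  f9: (p6, p9, p4) → 48.5762
  f10: (p6, p3, p9) → 35.7391
  f11: (p6, p12, p4) → 31.5469
  f12: (p6, p3, p12) → 30.2267
  f13: (p10, p9, p15) → 17.4845
  f14: (p10, p1, p15) → 4.8744
  f15: (p10, p1, p9) → 53.0945
  f16: (p16, p0, p4) → 28.3049
  f17: (p16, p1, p4) → 13.6120
  f18: (p16, p1, p0) → 28.6668
Σ area = 774.124

Euler characteristic 11−27+18 = 2 ✓

facets=18 area=774.124


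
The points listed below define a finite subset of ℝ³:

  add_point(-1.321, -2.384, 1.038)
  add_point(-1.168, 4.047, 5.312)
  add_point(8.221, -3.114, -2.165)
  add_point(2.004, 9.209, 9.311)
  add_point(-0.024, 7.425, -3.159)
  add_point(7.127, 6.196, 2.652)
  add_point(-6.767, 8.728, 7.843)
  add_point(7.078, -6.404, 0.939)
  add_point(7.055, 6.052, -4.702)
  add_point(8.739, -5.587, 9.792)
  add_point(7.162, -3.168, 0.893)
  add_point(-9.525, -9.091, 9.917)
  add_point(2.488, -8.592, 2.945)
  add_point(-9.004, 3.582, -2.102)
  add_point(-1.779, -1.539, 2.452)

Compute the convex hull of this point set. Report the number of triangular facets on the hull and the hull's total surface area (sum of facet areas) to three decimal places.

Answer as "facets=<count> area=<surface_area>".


11 of the 15 inputs are extreme points: [2, 3, 4, 5, 6, 7, 8, 9, 11, 12, 13].

Per-facet area ½‖(b−a)×(c−a)‖:
  f1: (p3, p9, p11) → 146.9956
  f2: (p5, p3, p9) → 61.8763
  f3: (p5, p8, p9) → 44.2086
  f4: (p5, p8, p3) → 21.8290
  f5: (p4, p8, p3) → 46.9009
  f6: (p4, p13, p8) → 20.3596
  f7: (p2, p8, p9) → 52.0547
  f8: (p2, p7, p9) → 17.7225
  f9: (p2, p13, p8) → 78.6570
  f10: (p12, p13, p11) → 111.4587
  f11: (p12, p9, p11) → 66.1738
  f12: (p12, p7, p9) → 24.3645
  f13: (p12, p2, p13) → 81.3944
  f14: (p12, p2, p7) → 8.6849
  f15: (p6, p4, p3) → 53.7286
  f16: (p6, p4, p13) → 54.1395
  f17: (p6, p3, p11) → 79.4447
  f18: (p6, p13, p11) → 96.1602
Σ area = 1066.154

Euler characteristic 11−27+18 = 2 ✓

facets=18 area=1066.154


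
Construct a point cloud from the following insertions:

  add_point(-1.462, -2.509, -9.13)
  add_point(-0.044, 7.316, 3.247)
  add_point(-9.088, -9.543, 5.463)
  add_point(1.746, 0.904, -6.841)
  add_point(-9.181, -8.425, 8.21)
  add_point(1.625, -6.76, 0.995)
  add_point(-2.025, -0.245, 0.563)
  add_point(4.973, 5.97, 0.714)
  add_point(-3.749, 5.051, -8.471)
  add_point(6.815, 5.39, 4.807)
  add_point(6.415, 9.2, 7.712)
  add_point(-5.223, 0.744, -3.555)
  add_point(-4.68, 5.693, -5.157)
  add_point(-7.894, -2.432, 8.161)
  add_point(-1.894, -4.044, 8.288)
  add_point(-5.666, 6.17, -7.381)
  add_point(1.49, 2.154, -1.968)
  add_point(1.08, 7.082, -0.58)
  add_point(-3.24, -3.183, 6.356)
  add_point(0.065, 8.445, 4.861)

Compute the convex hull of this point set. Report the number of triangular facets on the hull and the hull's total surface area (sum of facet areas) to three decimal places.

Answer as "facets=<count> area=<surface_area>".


facets=22 area=834.215

Extreme-point indices: [0, 2, 3, 4, 5, 7, 8, 9, 10, 13, 14, 15, 19] — 13 of 20 on the boundary.

Facet areas (half cross-product norm):
  f1: (p14, p10, p9) → 29.9630
  f2: (p13, p15, p4) → 47.4296
  f3: (p13, p14, p4) → 19.0208
  f4: (p13, p14, p10) → 46.4853
  f5: (p8, p15, p10) → 24.1385
  f6: (p8, p15, p0) → 7.0748
  f7: (p2, p15, p4) → 29.1728
  f8: (p2, p15, p0) → 87.7254
  f9: (p5, p14, p9) → 54.7365
  f10: (p5, p2, p0) → 67.0123
  f11: (p5, p14, p4) → 35.7089
  f12: (p5, p2, p4) → 16.9650
  f13: (p19, p15, p10) → 31.1435
  f14: (p19, p13, p10) → 41.8447
  f15: (p19, p13, p15) → 93.9135
  f16: (p7, p10, p9) → 9.9179
  f17: (p7, p8, p10) → 29.7689
  f18: (p3, p8, p0) → 18.0859
  f19: (p3, p7, p8) → 33.8405
  f20: (p3, p7, p9) → 13.7557
  f21: (p3, p5, p9) → 68.2642
  f22: (p3, p5, p0) → 28.2472
Σ area = 834.215

Euler: V−E+F = 13−33+22 = 2.


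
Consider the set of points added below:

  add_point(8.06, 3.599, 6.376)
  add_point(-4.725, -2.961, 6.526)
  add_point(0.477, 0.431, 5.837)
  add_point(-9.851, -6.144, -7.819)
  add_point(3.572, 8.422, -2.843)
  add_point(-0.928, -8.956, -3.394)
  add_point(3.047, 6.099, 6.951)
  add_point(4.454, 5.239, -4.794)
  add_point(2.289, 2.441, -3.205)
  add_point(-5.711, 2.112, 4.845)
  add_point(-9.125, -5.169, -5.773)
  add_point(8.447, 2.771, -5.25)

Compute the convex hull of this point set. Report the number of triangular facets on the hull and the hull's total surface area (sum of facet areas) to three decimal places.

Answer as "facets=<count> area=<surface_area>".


Hull vertices (9/12): indices [0, 1, 3, 4, 5, 6, 7, 9, 11].

Facet areas (half cross-product norm):
  f1: (p5, p11, p3) → 75.3480
  f2: (p7, p11, p3) → 41.4515
  f3: (p7, p4, p3) → 32.3323
  f4: (p7, p4, p11) → 6.6491
  f5: (p9, p4, p3) → 106.5683
  f6: (p9, p6, p4) → 49.5286
  f7: (p0, p5, p11) → 87.8697
  f8: (p0, p4, p11) → 42.3360
  f9: (p0, p6, p4) → 28.3532
  f10: (p1, p0, p5) → 87.4742
  f11: (p1, p9, p6) → 26.4619
  f12: (p1, p0, p6) → 32.6573
  f13: (p1, p5, p3) → 63.0217
  f14: (p1, p9, p3) → 41.7822
Σ area = 721.834

Euler: V−E+F = 9−21+14 = 2.

facets=14 area=721.834


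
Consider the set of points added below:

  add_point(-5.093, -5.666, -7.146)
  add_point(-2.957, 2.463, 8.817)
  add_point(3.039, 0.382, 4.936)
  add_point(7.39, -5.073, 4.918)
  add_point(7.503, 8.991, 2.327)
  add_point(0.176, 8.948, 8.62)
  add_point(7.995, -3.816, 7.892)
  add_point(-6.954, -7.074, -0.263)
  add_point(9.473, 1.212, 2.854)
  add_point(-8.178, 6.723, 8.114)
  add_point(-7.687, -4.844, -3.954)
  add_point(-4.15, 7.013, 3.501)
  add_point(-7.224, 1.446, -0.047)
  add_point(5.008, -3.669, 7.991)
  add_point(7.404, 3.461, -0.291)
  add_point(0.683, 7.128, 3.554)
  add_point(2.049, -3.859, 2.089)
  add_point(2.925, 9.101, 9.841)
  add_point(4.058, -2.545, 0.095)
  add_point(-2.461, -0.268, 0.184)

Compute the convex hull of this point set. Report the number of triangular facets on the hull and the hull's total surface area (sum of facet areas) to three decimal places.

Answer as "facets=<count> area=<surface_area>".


facets=26 area=827.116

Points on the hull: [0, 1, 3, 4, 5, 6, 7, 8, 9, 10, 11, 12, 13, 14, 17] (15 of 20).

Triangle areas on the boundary:
  f1: (p4, p6, p8) → 21.8396
  f2: (p10, p7, p9) → 35.4014
  f3: (p10, p0, p7) → 8.2442
  f4: (p1, p7, p9) → 46.1346
  f5: (p3, p0, p8) → 60.1858
  f6: (p3, p6, p8) → 11.2905
  f7: (p3, p0, p7) → 55.8113
  f8: (p3, p6, p7) → 21.4791
  f9: (p11, p4, p0) → 97.7792
  f10: (p14, p0, p8) → 34.5895
  f11: (p14, p4, p8) → 13.2671
  f12: (p14, p4, p0) → 38.3235
  f13: (p13, p6, p7) → 14.2366
  f14: (p13, p1, p7) → 67.2653
  f15: (p17, p4, p6) → 58.4402
  f16: (p17, p13, p6) → 19.1114
  f17: (p17, p13, p1) → 44.9454
  f18: (p17, p1, p9) → 30.2026
  f19: (p12, p10, p0) → 13.2108
  f20: (p12, p11, p0) → 23.4781
  f21: (p12, p10, p9) → 16.3636
  f22: (p12, p11, p9) → 22.2917
  f23: (p5, p11, p9) → 21.1984
  f24: (p5, p17, p9) → 5.1956
  f25: (p5, p11, p4) → 33.6878
  f26: (p5, p17, p4) → 13.1422
Σ area = 827.116

Euler: V−E+F = 15−39+26 = 2.


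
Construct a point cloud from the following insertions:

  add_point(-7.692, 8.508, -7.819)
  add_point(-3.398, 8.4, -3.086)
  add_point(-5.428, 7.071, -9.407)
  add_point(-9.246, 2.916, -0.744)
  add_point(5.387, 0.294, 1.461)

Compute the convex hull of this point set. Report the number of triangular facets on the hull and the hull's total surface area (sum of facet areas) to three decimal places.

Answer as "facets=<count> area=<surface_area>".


facets=6 area=218.980

Hull vertices (5/5): indices [0, 1, 2, 3, 4].

Triangle areas on the boundary:
  f1: (p2, p4, p3) → 76.6040
  f2: (p2, p0, p3) → 13.8582
  f3: (p1, p4, p3) → 53.3753
  f4: (p1, p0, p3) → 25.8324
  f5: (p1, p2, p4) → 39.4211
  f6: (p1, p2, p0) → 9.8893
Σ area = 218.980

Euler: V−E+F = 5−9+6 = 2.


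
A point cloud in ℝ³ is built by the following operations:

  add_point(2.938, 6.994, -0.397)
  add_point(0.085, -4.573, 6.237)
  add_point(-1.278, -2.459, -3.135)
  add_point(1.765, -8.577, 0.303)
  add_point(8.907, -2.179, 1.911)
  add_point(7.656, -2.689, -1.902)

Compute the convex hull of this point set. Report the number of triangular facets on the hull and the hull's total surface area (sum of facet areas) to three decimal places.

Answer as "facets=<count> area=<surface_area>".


facets=8 area=282.619

6 of the 6 inputs are extreme points: [0, 1, 2, 3, 4, 5].

Triangle areas on the boundary:
  f1: (p1, p0, p2) → 51.6315
  f2: (p1, p0, p4) → 55.5996
  f3: (p3, p1, p2) → 27.7428
  f4: (p3, p1, p4) → 33.8172
  f5: (p5, p0, p2) → 44.2127
  f6: (p5, p0, p4) → 21.8679
  f7: (p5, p3, p2) → 30.3484
  f8: (p5, p3, p4) → 17.3991
Σ area = 282.619

Check V−E+F: 6 − 12 + 8 = 2.


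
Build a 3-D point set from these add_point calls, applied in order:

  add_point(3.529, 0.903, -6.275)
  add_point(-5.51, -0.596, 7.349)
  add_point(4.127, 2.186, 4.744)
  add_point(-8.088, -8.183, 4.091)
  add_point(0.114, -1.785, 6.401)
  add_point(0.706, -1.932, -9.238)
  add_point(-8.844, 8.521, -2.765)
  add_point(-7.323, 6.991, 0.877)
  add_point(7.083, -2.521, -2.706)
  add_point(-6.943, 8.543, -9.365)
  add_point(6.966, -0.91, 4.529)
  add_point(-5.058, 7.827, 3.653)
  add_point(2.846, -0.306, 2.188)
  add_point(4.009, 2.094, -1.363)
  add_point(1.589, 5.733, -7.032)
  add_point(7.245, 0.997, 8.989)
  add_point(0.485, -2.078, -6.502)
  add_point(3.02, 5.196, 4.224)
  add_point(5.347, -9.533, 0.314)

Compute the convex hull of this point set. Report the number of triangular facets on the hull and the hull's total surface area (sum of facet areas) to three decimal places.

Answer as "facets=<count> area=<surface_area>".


Extreme-point indices: [0, 1, 3, 5, 6, 7, 8, 9, 11, 14, 15, 17, 18] — 13 of 19 on the boundary.

Area of each hull facet:
  f1: (p3, p18, p15) → 95.9672
  f2: (p3, p9, p6) → 57.9984
  f3: (p1, p3, p6) → 59.0377
  f4: (p1, p3, p15) → 50.0821
  f5: (p5, p3, p18) → 89.7136
  f6: (p5, p3, p9) → 111.2174
  f7: (p11, p9, p6) → 18.7392
  f8: (p11, p17, p9) → 54.7248
  f9: (p11, p17, p15) → 21.9346
  f10: (p11, p1, p15) → 59.3068
  f11: (p14, p17, p9) → 48.7748
  f12: (p14, p5, p9) → 36.9744
  f13: (p14, p17, p15) → 30.2990
  f14: (p7, p1, p6) → 10.0211
  f15: (p7, p11, p6) → 4.7913
  f16: (p7, p11, p1) → 16.9051
  f17: (p8, p5, p18) → 35.2359
  f18: (p8, p18, p15) → 47.5323
  f19: (p8, p14, p15) → 65.1033
  f20: (p0, p14, p5) → 12.7479
  f21: (p0, p8, p5) → 14.1469
  f22: (p0, p8, p14) → 9.2625
Σ area = 950.516

Euler characteristic 13−33+22 = 2 ✓

facets=22 area=950.516


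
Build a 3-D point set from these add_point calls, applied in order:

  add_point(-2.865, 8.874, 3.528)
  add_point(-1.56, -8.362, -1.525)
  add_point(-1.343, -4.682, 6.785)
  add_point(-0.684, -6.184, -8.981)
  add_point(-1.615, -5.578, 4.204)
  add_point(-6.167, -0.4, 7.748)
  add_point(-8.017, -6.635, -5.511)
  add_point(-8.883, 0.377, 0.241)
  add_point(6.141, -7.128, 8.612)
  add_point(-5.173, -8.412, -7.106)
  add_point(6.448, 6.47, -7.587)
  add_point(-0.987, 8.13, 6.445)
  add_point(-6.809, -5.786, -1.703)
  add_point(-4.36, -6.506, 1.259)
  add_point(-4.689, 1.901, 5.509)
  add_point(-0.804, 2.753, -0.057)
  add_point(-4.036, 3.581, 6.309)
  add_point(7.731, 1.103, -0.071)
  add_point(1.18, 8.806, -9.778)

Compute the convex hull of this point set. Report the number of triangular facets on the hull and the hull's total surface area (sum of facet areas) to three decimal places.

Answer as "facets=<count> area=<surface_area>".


Points on the hull: [0, 1, 2, 3, 5, 6, 7, 8, 9, 10, 11, 12, 13, 17, 18] (15 of 19).

Triangle areas on the boundary:
  f1: (p0, p18, p7) → 75.2665
  f2: (p6, p18, p7) → 75.1366
  f3: (p6, p18, p9) → 34.1866
  f4: (p3, p18, p9) → 34.2038
  f5: (p3, p8, p17) → 86.0220
  f6: (p5, p0, p7) → 40.2661
  f7: (p5, p6, p7) → 31.9701
  f8: (p11, p8, p17) → 77.9276
  f9: (p11, p0, p18) → 19.1287
  f10: (p11, p5, p8) → 70.6708
  f11: (p11, p5, p0) → 17.8536
  f12: (p13, p6, p9) → 14.2855
  f13: (p10, p3, p17) → 63.6023
  f14: (p10, p3, p18) → 44.6400
  f15: (p10, p11, p17) → 60.3991
  f16: (p10, p11, p18) → 48.8325
  f17: (p1, p13, p9) → 14.2393
  f18: (p1, p13, p8) → 27.5402
  f19: (p1, p3, p9) → 17.5441
  f20: (p1, p3, p8) → 37.4838
  f21: (p2, p5, p8) → 13.8763
  f22: (p2, p13, p8) → 22.4221
  f23: (p2, p13, p5) → 21.3628
  f24: (p12, p5, p6) → 8.2452
  f25: (p12, p13, p6) → 4.1642
  f26: (p12, p13, p5) → 16.9972
Σ area = 978.267

Check V−E+F: 15 − 39 + 26 = 2.

facets=26 area=978.267
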